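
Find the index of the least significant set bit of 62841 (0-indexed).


0b1111010101111001. Lowest set bit at position 0

0


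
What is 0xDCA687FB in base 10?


DCA687FB hex = 3701901307 decimal

3701901307


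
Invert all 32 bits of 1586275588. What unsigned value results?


1586275588 ^ 4294967295 = 2708691707

2708691707


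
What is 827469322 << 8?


0b110001010100100010111000001010 << 8 = 0b11000101010010001011100000101000000000 = 211832146432

211832146432


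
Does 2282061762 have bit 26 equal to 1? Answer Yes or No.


0b10001000000001010111111111000010, bit 26 = 0. No

No


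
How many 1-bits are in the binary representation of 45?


0b101101 has 4 set bits

4


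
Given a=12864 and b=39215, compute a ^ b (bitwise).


12864 ^ 39215 = 43887

43887


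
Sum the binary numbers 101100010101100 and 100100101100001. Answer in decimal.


101100010101100 + 100100101100001 = 1010001000001101 = 41485

41485


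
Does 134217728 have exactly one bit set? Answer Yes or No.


0b1000000000000000000000000000. Only one bit set => Yes

Yes


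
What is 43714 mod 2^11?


43714 & 2047 = 706

706


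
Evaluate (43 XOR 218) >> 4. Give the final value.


Step 1: 43 ^ 218 = 241
Step 2: 241 >> 4 = 15

15


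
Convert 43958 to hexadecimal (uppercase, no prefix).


43958 = ABB6 hex

ABB6


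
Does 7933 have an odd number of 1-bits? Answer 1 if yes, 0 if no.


0b1111011111101 has 11 ones => parity 1

1


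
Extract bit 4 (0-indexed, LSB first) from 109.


0b1101101, position 4 = 0

0


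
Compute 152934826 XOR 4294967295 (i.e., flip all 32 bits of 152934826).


152934826 ^ 4294967295 = 4142032469

4142032469


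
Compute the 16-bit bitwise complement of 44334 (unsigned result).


~0b1010110100101110 = 0b101001011010001 = 21201 (16-bit unsigned)

21201


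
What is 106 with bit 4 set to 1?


106 | (1 << 4) = 106 | 16 = 122

122


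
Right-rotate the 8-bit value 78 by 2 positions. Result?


Rotate 0b1001110 right by 2 (8-bit) = 0b10010011 = 147

147


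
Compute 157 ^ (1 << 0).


157 ^ (1 << 0) = 157 ^ 1 = 156

156


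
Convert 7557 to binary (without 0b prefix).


7557 = 1110110000101 in binary

1110110000101


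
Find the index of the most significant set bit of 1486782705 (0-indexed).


0b1011000100111101000000011110001. Highest set bit at position 30

30


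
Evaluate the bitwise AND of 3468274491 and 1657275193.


0b11001110101110011010101100111011 & 0b1100010110010000000001100111001 = 0b1000010100010000000001100111001 = 1116209977

1116209977


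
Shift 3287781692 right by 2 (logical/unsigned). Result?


0b11000011111101111001000100111100 >> 2 = 0b110000111111011110010001001111 = 821945423

821945423


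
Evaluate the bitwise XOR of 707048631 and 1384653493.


0b101010001001001011010010110111 ^ 0b1010010100010000010001010110101 = 0b1111000101011001001011000000010 = 2024576514

2024576514


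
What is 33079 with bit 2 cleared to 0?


33079 & ~(1 << 2) = 33075

33075


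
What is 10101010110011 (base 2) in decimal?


10101010110011 in decimal = 10931

10931


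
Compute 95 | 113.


0b1011111 | 0b1110001 = 0b1111111 = 127

127


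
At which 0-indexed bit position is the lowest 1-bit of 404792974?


0b11000001000001010011010001110. Lowest set bit at position 1

1


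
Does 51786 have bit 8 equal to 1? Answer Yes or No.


0b1100101001001010, bit 8 = 0. No

No


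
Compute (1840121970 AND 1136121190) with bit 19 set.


Step 1: 1840121970 & 1136121190 = 1101398114
Step 2: 1101398114 | (1 << 19) = 1101398114 | 524288 = 1101922402

1101922402


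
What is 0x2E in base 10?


2E hex = 46 decimal

46


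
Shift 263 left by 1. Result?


0b100000111 << 1 = 0b1000001110 = 526

526


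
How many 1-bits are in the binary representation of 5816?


0b1011010111000 has 7 set bits

7


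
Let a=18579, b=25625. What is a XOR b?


18579 ^ 25625 = 11402

11402


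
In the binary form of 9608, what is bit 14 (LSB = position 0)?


0b10010110001000, position 14 = 0

0


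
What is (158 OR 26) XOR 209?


Step 1: 158 | 26 = 158
Step 2: 158 ^ 209 = 79

79


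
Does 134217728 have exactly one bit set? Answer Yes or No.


0b1000000000000000000000000000. Only one bit set => Yes

Yes


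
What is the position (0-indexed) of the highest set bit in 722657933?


0b101011000100101110001010001101. Highest set bit at position 29

29


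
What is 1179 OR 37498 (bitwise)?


0b10010011011 | 0b1001001001111010 = 0b1001011011111011 = 38651

38651


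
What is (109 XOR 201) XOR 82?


Step 1: 109 ^ 201 = 164
Step 2: 164 ^ 82 = 246

246


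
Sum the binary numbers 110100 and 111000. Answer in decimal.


110100 + 111000 = 1101100 = 108

108


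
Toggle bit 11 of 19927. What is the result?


19927 ^ (1 << 11) = 19927 ^ 2048 = 17879

17879


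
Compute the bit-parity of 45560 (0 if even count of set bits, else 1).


0b1011000111111000 has 9 ones => parity 1

1


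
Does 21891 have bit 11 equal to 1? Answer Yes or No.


0b101010110000011, bit 11 = 0. No

No


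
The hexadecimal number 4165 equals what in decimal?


4165 hex = 16741 decimal

16741


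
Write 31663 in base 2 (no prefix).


31663 = 111101110101111 in binary

111101110101111


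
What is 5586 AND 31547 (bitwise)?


0b1010111010010 & 0b111101100111011 = 0b1000100010010 = 4370

4370


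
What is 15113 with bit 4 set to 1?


15113 | (1 << 4) = 15113 | 16 = 15129

15129


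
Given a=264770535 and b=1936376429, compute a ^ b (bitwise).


264770535 ^ 1936376429 = 2091045258

2091045258


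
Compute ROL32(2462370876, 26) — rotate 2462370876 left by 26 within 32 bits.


Rotate 0b10010010110001001100110000111100 left by 26 (32-bit) = 0b11110010010010110001001100110000 = 4065006384

4065006384


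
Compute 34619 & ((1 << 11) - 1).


34619 & 2047 = 1851

1851


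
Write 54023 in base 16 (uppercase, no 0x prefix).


54023 = D307 hex

D307


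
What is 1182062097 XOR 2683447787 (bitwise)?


0b1000110011101001101011000010001 ^ 0b10011111111100100010100111101011 = 0b11011001100001101111111111111010 = 3649503226

3649503226


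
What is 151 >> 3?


0b10010111 >> 3 = 0b10010 = 18

18


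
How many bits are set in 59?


0b111011 has 5 set bits

5


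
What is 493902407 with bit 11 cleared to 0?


493902407 & ~(1 << 11) = 493900359

493900359


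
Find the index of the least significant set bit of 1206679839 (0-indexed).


0b1000111111011000111100100011111. Lowest set bit at position 0

0


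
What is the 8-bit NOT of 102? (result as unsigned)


~0b1100110 = 0b10011001 = 153 (8-bit unsigned)

153


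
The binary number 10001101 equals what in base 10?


10001101 in decimal = 141

141


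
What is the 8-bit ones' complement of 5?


5 ^ 255 = 250

250


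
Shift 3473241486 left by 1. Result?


0b11001111000001010111010110001110 << 1 = 0b110011110000010101110101100011100 = 6946482972

6946482972


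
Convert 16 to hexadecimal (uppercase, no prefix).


16 = 10 hex

10


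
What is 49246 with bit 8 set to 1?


49246 | (1 << 8) = 49246 | 256 = 49502

49502


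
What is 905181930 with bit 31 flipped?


905181930 ^ (1 << 31) = 905181930 ^ 2147483648 = 3052665578

3052665578


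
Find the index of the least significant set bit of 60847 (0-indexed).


0b1110110110101111. Lowest set bit at position 0

0


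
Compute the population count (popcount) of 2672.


0b101001110000 has 5 set bits

5


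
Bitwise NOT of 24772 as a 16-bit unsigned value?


~0b110000011000100 = 0b1001111100111011 = 40763 (16-bit unsigned)

40763


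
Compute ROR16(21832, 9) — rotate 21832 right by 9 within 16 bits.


Rotate 0b101010101001000 right by 9 (16-bit) = 0b1010010000101010 = 42026

42026


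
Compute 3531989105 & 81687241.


0b11010010100001011110000001110001 & 0b100110111100111001011001001 = 0b100001000110000001000001 = 8675393

8675393


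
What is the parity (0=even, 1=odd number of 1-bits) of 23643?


0b101110001011011 has 9 ones => parity 1

1


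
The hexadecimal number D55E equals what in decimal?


D55E hex = 54622 decimal

54622


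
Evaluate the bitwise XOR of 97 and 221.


0b1100001 ^ 0b11011101 = 0b10111100 = 188

188


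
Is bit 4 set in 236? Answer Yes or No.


0b11101100, bit 4 = 0. No

No


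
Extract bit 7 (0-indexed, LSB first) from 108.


0b1101100, position 7 = 0

0


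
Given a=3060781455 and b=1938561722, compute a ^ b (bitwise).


3060781455 ^ 1938561722 = 3320040245

3320040245


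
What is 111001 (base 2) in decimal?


111001 in decimal = 57

57


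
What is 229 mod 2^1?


229 & 1 = 1

1


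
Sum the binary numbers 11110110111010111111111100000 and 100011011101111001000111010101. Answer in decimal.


11110110111010111111111100000 + 100011011101111001000111010101 = 1000010010101010001000110110101 = 1112871349

1112871349


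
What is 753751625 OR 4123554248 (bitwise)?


0b101100111011010101011001001001 | 0b11110101110010000111000111001000 = 0b11111101111011010111011111001001 = 4260198345

4260198345


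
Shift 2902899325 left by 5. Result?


0b10101101000001101011101001111101 << 5 = 0b1010110100000110101110100111110100000 = 92892778400

92892778400


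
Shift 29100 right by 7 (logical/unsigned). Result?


0b111000110101100 >> 7 = 0b11100011 = 227

227


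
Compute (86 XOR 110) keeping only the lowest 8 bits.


Step 1: 86 ^ 110 = 56
Step 2: 56 & 255 = 56

56


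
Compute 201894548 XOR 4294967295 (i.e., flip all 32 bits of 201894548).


201894548 ^ 4294967295 = 4093072747

4093072747


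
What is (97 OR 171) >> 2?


Step 1: 97 | 171 = 235
Step 2: 235 >> 2 = 58

58


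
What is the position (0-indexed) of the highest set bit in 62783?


0b1111010100111111. Highest set bit at position 15

15


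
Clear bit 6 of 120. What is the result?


120 & ~(1 << 6) = 56

56


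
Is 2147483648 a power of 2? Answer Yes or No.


0b10000000000000000000000000000000. Only one bit set => Yes

Yes


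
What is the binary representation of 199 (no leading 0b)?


199 = 11000111 in binary

11000111


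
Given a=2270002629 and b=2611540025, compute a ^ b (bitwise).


2270002629 ^ 2611540025 = 484806140

484806140


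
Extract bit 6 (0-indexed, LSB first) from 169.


0b10101001, position 6 = 0

0


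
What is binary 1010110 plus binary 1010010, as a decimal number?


1010110 + 1010010 = 10101000 = 168

168


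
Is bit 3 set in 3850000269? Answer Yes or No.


0b11100101011110100101011110001101, bit 3 = 1. Yes

Yes


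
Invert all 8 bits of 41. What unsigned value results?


41 ^ 255 = 214

214


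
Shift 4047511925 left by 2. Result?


0b11110001010000000010000101110101 << 2 = 0b1111000101000000001000010111010100 = 16190047700

16190047700


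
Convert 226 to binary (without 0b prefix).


226 = 11100010 in binary

11100010


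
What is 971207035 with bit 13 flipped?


971207035 ^ (1 << 13) = 971207035 ^ 8192 = 971198843

971198843


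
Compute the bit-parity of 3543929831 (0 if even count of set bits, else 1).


0b11010011001111000001001111100111 has 18 ones => parity 0

0


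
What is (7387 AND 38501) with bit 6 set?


Step 1: 7387 & 38501 = 5185
Step 2: 5185 | (1 << 6) = 5185 | 64 = 5185

5185


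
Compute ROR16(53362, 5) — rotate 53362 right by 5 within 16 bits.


Rotate 0b1101000001110010 right by 5 (16-bit) = 0b1001011010000011 = 38531

38531


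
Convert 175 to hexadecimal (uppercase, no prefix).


175 = AF hex

AF


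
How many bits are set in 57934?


0b1110001001001110 has 8 set bits

8


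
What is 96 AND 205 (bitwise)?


0b1100000 & 0b11001101 = 0b1000000 = 64

64


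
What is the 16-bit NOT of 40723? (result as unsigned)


~0b1001111100010011 = 0b110000011101100 = 24812 (16-bit unsigned)

24812


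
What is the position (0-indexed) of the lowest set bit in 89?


0b1011001. Lowest set bit at position 0

0


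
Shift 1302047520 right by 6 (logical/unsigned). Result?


0b1001101100110111010101100100000 >> 6 = 0b1001101100110111010101100 = 20344492

20344492


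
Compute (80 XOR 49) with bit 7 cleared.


Step 1: 80 ^ 49 = 97
Step 2: 97 & ~(1 << 7) = 97

97


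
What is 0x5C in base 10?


5C hex = 92 decimal

92


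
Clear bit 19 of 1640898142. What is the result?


1640898142 & ~(1 << 19) = 1640373854

1640373854


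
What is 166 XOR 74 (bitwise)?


0b10100110 ^ 0b1001010 = 0b11101100 = 236

236


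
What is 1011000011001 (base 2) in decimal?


1011000011001 in decimal = 5657

5657


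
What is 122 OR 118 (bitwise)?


0b1111010 | 0b1110110 = 0b1111110 = 126

126


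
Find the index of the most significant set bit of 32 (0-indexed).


0b100000. Highest set bit at position 5

5


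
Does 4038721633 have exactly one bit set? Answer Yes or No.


0b11110000101110100000000001100001. Multiple bits set => No

No


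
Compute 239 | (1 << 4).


239 | (1 << 4) = 239 | 16 = 255

255


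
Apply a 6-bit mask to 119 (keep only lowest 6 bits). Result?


119 & 63 = 55

55


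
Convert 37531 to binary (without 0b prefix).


37531 = 1001001010011011 in binary

1001001010011011


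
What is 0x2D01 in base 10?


2D01 hex = 11521 decimal

11521


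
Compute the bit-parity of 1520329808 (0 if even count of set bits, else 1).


0b1011010100111100110010001010000 has 14 ones => parity 0

0


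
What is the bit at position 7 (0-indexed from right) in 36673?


0b1000111101000001, position 7 = 0

0


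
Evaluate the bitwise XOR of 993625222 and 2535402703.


0b111011001110011000010010000110 ^ 0b10010111000111110010110011001111 = 0b10101100001001101010100001001001 = 2888214601

2888214601


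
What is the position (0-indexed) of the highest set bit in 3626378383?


0b11011000001001100010010010001111. Highest set bit at position 31

31


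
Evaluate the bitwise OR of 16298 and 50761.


0b11111110101010 | 0b1100011001001001 = 0b1111111111101011 = 65515

65515


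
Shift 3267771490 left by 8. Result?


0b11000010110001100011110001100010 << 8 = 0b1100001011000110001111000110001000000000 = 836549501440

836549501440


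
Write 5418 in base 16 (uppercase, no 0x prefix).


5418 = 152A hex

152A


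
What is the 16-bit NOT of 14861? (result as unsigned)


~0b11101000001101 = 0b1100010111110010 = 50674 (16-bit unsigned)

50674


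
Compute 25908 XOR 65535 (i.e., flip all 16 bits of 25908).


25908 ^ 65535 = 39627

39627


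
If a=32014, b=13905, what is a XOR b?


32014 ^ 13905 = 19295

19295


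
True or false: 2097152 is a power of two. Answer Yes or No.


0b1000000000000000000000. Only one bit set => Yes

Yes


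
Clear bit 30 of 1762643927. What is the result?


1762643927 & ~(1 << 30) = 688902103

688902103


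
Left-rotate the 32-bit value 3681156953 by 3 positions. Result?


Rotate 0b11011011011010011111111101011001 left by 3 (32-bit) = 0b11011011010011111111101011001110 = 3679451854

3679451854


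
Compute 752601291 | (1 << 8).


752601291 | (1 << 8) = 752601291 | 256 = 752601547

752601547


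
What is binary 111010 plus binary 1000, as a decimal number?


111010 + 1000 = 1000010 = 66

66


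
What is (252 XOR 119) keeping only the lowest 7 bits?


Step 1: 252 ^ 119 = 139
Step 2: 139 & 127 = 11

11


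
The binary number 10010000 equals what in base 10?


10010000 in decimal = 144

144


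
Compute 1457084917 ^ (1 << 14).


1457084917 ^ (1 << 14) = 1457084917 ^ 16384 = 1457068533

1457068533


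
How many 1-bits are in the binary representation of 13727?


0b11010110011111 has 10 set bits

10


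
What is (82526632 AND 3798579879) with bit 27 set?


Step 1: 82526632 & 3798579879 = 6881440
Step 2: 6881440 | (1 << 27) = 6881440 | 134217728 = 141099168

141099168


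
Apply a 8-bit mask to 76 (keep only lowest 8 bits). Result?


76 & 255 = 76

76


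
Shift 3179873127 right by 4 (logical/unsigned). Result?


0b10111101100010010000001101100111 >> 4 = 0b1011110110001001000000110110 = 198742070

198742070


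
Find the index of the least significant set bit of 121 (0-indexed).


0b1111001. Lowest set bit at position 0

0


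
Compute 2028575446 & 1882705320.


0b1111000111010011001101011010110 & 0b1110000001101111100110110101000 = 0b1110000001000011000100010000000 = 1881245824

1881245824


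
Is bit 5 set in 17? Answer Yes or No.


0b10001, bit 5 = 0. No

No


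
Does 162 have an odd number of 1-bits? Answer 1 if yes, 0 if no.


0b10100010 has 3 ones => parity 1

1


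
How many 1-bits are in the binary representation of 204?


0b11001100 has 4 set bits

4


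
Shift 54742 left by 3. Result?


0b1101010111010110 << 3 = 0b1101010111010110000 = 437936

437936


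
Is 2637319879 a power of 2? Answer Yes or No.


0b10011101001100100100111011000111. Multiple bits set => No

No


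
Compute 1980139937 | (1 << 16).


1980139937 | (1 << 16) = 1980139937 | 65536 = 1980205473

1980205473


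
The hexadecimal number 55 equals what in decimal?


55 hex = 85 decimal

85


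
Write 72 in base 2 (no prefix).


72 = 1001000 in binary

1001000


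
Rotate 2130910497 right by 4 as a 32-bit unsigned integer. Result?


Rotate 0b1111111000000110001110100100001 right by 4 (32-bit) = 0b10111111100000011000111010010 = 401617362

401617362


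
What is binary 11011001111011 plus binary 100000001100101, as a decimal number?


11011001111011 + 100000001100101 = 111011011100000 = 30432

30432


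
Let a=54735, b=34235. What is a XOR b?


54735 ^ 34235 = 20596

20596


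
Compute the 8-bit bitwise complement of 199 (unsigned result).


~0b11000111 = 0b111000 = 56 (8-bit unsigned)

56


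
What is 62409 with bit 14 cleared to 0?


62409 & ~(1 << 14) = 46025

46025


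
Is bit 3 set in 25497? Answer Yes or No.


0b110001110011001, bit 3 = 1. Yes

Yes


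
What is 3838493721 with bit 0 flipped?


3838493721 ^ (1 << 0) = 3838493721 ^ 1 = 3838493720

3838493720


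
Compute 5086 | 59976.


0b1001111011110 | 0b1110101001001000 = 0b1111101111011110 = 64478

64478


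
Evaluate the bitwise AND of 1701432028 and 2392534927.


0b1100101011010011100101011011100 & 0b10001110100110110010111110001111 = 0b100000010010000101010001100 = 67701388

67701388


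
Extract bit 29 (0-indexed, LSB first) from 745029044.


0b101100011010000011110110110100, position 29 = 1

1


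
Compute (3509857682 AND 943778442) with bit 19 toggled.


Step 1: 3509857682 & 943778442 = 268445826
Step 2: 268445826 ^ (1 << 19) = 268445826 ^ 524288 = 268970114

268970114


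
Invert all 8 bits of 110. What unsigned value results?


110 ^ 255 = 145

145


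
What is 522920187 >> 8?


0b11111001010110010000011111011 >> 8 = 0b111110010101100100000 = 2042656

2042656


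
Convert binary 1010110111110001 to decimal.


1010110111110001 in decimal = 44529

44529


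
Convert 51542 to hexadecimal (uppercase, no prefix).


51542 = C956 hex

C956


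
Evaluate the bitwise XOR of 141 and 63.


0b10001101 ^ 0b111111 = 0b10110010 = 178

178


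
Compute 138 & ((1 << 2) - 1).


138 & 3 = 2

2


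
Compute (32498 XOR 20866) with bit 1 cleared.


Step 1: 32498 ^ 20866 = 12144
Step 2: 12144 & ~(1 << 1) = 12144

12144


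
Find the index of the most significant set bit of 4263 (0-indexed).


0b1000010100111. Highest set bit at position 12

12


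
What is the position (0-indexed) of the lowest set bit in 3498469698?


0b11010000100001100110100101000010. Lowest set bit at position 1

1


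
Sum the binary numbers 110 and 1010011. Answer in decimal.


110 + 1010011 = 1011001 = 89

89


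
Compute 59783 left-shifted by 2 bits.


0b1110100110000111 << 2 = 0b111010011000011100 = 239132

239132


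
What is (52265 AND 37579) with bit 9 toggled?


Step 1: 52265 & 37579 = 32777
Step 2: 32777 ^ (1 << 9) = 32777 ^ 512 = 33289

33289


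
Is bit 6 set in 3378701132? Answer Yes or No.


0b11001001011000101110001101001100, bit 6 = 1. Yes

Yes


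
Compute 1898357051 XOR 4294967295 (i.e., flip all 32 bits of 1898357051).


1898357051 ^ 4294967295 = 2396610244

2396610244


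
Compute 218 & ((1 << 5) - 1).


218 & 31 = 26

26


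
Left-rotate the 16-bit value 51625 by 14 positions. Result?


Rotate 0b1100100110101001 left by 14 (16-bit) = 0b111001001101010 = 29290

29290


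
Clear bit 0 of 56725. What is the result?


56725 & ~(1 << 0) = 56724

56724


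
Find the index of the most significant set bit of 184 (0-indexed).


0b10111000. Highest set bit at position 7

7


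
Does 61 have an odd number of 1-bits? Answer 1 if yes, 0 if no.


0b111101 has 5 ones => parity 1

1


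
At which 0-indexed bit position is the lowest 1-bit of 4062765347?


0b11110010001010001110000100100011. Lowest set bit at position 0

0


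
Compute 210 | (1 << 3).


210 | (1 << 3) = 210 | 8 = 218

218


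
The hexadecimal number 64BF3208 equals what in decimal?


64BF3208 hex = 1690251784 decimal

1690251784


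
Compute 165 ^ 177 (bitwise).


0b10100101 ^ 0b10110001 = 0b10100 = 20

20


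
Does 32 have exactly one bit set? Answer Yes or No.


0b100000. Only one bit set => Yes

Yes


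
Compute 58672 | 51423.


0b1110010100110000 | 0b1100100011011111 = 0b1110110111111111 = 60927

60927


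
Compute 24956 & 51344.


0b110000101111100 & 0b1100100010010000 = 0b100000000010000 = 16400

16400


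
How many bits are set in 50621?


0b1100010110111101 has 10 set bits

10


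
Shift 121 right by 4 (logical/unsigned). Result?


0b1111001 >> 4 = 0b111 = 7

7


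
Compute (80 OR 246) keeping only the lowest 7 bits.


Step 1: 80 | 246 = 246
Step 2: 246 & 127 = 118

118


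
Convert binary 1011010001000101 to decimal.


1011010001000101 in decimal = 46149

46149


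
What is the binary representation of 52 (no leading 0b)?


52 = 110100 in binary

110100


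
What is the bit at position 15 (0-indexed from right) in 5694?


0b1011000111110, position 15 = 0

0


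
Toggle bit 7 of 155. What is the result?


155 ^ (1 << 7) = 155 ^ 128 = 27

27


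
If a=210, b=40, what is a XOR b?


210 ^ 40 = 250

250


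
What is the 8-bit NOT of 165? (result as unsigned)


~0b10100101 = 0b1011010 = 90 (8-bit unsigned)

90


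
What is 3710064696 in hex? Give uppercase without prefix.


3710064696 = DD231838 hex

DD231838


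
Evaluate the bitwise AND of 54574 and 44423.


0b1101010100101110 & 0b1010110110000111 = 0b1000010100000110 = 34054

34054


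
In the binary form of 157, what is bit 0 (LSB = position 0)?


0b10011101, position 0 = 1

1


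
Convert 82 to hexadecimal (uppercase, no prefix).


82 = 52 hex

52


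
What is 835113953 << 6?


0b110001110001101101001111100001 << 6 = 0b110001110001101101001111100001000000 = 53447292992

53447292992


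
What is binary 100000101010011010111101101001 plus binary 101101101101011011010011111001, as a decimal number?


100000101010011010111101101001 + 101101101101011011010011111001 = 1001110010111110110010001100010 = 1314874466

1314874466


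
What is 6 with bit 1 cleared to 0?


6 & ~(1 << 1) = 4

4


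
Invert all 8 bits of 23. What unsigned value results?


23 ^ 255 = 232

232


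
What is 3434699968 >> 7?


0b11001100101110010101110011000000 >> 7 = 0b1100110010111001010111001 = 26833593

26833593


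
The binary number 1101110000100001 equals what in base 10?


1101110000100001 in decimal = 56353

56353


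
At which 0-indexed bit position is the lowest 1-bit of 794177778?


0b101111010101100011000011110010. Lowest set bit at position 1

1


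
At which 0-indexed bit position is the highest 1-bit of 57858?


0b1110001000000010. Highest set bit at position 15

15


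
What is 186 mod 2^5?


186 & 31 = 26

26


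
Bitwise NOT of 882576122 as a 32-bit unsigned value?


~0b110100100110110000101011111010 = 0b11001011011001001111010100000101 = 3412391173 (32-bit unsigned)

3412391173


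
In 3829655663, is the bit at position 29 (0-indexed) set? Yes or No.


0b11100100010000111110100001101111, bit 29 = 1. Yes

Yes


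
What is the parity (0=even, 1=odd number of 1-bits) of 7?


0b111 has 3 ones => parity 1

1


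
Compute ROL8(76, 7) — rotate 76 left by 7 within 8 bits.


Rotate 0b1001100 left by 7 (8-bit) = 0b100110 = 38

38


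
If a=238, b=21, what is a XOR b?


238 ^ 21 = 251

251


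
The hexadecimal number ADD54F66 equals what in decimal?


ADD54F66 hex = 2916437862 decimal

2916437862


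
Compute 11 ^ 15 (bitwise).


0b1011 ^ 0b1111 = 0b100 = 4

4


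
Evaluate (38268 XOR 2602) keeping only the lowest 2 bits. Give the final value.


Step 1: 38268 ^ 2602 = 40790
Step 2: 40790 & 3 = 2

2


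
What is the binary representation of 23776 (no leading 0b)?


23776 = 101110011100000 in binary

101110011100000


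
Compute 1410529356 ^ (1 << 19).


1410529356 ^ (1 << 19) = 1410529356 ^ 524288 = 1411053644

1411053644


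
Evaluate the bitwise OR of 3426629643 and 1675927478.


0b11001100001111100011100000001011 | 0b1100011111001001001111110110110 = 0b11101111111111101011111110111111 = 4026449855

4026449855


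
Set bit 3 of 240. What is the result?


240 | (1 << 3) = 240 | 8 = 248

248


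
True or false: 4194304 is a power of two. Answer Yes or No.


0b10000000000000000000000. Only one bit set => Yes

Yes


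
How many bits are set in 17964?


0b100011000101100 has 6 set bits

6


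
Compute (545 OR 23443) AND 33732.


Step 1: 545 | 23443 = 23475
Step 2: 23475 & 33732 = 896

896


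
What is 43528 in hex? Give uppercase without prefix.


43528 = AA08 hex

AA08


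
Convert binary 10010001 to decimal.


10010001 in decimal = 145

145


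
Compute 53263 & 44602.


0b1101000000001111 & 0b1010111000111010 = 0b1000000000001010 = 32778

32778


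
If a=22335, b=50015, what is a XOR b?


22335 ^ 50015 = 37984

37984


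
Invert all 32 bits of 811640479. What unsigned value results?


811640479 ^ 4294967295 = 3483326816

3483326816


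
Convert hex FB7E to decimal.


FB7E hex = 64382 decimal

64382


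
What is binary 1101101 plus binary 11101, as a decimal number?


1101101 + 11101 = 10001010 = 138

138


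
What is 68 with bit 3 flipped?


68 ^ (1 << 3) = 68 ^ 8 = 76

76


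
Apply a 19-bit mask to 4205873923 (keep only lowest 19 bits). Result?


4205873923 & 524287 = 35587

35587


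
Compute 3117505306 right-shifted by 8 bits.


0b10111001110100010101101100011010 >> 8 = 0b101110011101000101011011 = 12177755

12177755


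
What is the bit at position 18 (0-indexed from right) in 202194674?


0b1100000011010011111011110010, position 18 = 1

1


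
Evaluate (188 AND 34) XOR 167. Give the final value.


Step 1: 188 & 34 = 32
Step 2: 32 ^ 167 = 135

135


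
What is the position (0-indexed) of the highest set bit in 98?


0b1100010. Highest set bit at position 6

6


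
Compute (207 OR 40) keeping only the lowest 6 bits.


Step 1: 207 | 40 = 239
Step 2: 239 & 63 = 47

47


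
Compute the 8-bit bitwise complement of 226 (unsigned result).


~0b11100010 = 0b11101 = 29 (8-bit unsigned)

29


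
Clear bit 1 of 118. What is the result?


118 & ~(1 << 1) = 116

116


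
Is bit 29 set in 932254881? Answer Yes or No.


0b110111100100010001010010100001, bit 29 = 1. Yes

Yes


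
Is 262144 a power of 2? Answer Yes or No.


0b1000000000000000000. Only one bit set => Yes

Yes


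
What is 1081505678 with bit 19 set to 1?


1081505678 | (1 << 19) = 1081505678 | 524288 = 1082029966

1082029966


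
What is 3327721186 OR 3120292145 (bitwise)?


0b11000110010110001111111011100010 | 0b10111001111110111110000100110001 = 0b11111111111110111111111111110011 = 4294705139

4294705139


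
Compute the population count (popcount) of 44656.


0b1010111001110000 has 8 set bits

8


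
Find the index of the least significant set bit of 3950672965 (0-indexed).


0b11101011011110100111110001000101. Lowest set bit at position 0

0


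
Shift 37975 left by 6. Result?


0b1001010001010111 << 6 = 0b1001010001010111000000 = 2430400

2430400


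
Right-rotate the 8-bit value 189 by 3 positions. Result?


Rotate 0b10111101 right by 3 (8-bit) = 0b10110111 = 183

183


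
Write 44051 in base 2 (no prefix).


44051 = 1010110000010011 in binary

1010110000010011


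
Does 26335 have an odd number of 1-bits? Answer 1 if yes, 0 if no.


0b110011011011111 has 11 ones => parity 1

1


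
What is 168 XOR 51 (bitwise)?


0b10101000 ^ 0b110011 = 0b10011011 = 155

155


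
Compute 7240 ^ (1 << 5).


7240 ^ (1 << 5) = 7240 ^ 32 = 7272

7272


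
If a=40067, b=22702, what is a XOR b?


40067 ^ 22702 = 50221

50221


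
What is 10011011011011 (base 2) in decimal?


10011011011011 in decimal = 9947

9947


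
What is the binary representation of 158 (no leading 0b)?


158 = 10011110 in binary

10011110


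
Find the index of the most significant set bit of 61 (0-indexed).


0b111101. Highest set bit at position 5

5


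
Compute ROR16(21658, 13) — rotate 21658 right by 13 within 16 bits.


Rotate 0b101010010011010 right by 13 (16-bit) = 0b1010010011010010 = 42194

42194


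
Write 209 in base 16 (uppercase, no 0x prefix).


209 = D1 hex

D1


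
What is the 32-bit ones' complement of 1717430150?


1717430150 ^ 4294967295 = 2577537145

2577537145


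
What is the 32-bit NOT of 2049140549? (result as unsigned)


~0b1111010001000110110011101000101 = 0b10000101110111001001100010111010 = 2245826746 (32-bit unsigned)

2245826746


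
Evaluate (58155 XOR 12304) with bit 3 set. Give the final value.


Step 1: 58155 ^ 12304 = 54075
Step 2: 54075 | (1 << 3) = 54075 | 8 = 54075

54075


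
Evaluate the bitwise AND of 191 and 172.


0b10111111 & 0b10101100 = 0b10101100 = 172

172


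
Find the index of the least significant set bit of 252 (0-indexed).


0b11111100. Lowest set bit at position 2

2


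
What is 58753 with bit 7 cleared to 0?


58753 & ~(1 << 7) = 58625

58625


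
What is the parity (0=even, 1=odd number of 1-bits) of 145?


0b10010001 has 3 ones => parity 1

1


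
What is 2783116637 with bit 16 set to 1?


2783116637 | (1 << 16) = 2783116637 | 65536 = 2783182173

2783182173


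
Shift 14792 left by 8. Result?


0b11100111001000 << 8 = 0b1110011100100000000000 = 3786752

3786752


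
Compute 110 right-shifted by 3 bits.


0b1101110 >> 3 = 0b1101 = 13

13


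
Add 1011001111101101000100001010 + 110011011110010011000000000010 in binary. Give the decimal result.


1011001111101101000100001010 + 110011011110010011000000000010 = 111110101110000000000100001100 = 1052246284

1052246284


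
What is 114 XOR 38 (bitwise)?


0b1110010 ^ 0b100110 = 0b1010100 = 84

84


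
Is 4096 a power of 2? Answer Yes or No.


0b1000000000000. Only one bit set => Yes

Yes


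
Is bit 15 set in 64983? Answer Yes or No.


0b1111110111010111, bit 15 = 1. Yes

Yes


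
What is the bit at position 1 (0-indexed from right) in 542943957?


0b100000010111001010101011010101, position 1 = 0

0


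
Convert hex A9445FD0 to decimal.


A9445FD0 hex = 2839830480 decimal

2839830480


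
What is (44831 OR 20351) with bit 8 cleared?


Step 1: 44831 | 20351 = 61311
Step 2: 61311 & ~(1 << 8) = 61055

61055


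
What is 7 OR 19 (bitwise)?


0b111 | 0b10011 = 0b10111 = 23

23


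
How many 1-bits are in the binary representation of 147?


0b10010011 has 4 set bits

4


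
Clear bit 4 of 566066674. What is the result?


566066674 & ~(1 << 4) = 566066658

566066658


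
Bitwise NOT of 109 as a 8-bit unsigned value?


~0b1101101 = 0b10010010 = 146 (8-bit unsigned)

146


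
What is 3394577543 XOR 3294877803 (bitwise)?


0b11001010010101010010010010000111 ^ 0b11000100011000111101100001101011 = 0b1110001101101111110011101100 = 238484716

238484716


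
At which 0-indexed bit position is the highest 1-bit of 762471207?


0b101101011100100110001100100111. Highest set bit at position 29

29


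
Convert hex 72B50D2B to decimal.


72B50D2B hex = 1924468011 decimal

1924468011


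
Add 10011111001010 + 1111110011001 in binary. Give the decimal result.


10011111001010 + 1111110011001 = 100011101100011 = 18275

18275


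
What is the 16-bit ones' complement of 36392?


36392 ^ 65535 = 29143

29143


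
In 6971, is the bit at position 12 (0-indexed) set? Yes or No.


0b1101100111011, bit 12 = 1. Yes

Yes


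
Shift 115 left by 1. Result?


0b1110011 << 1 = 0b11100110 = 230

230


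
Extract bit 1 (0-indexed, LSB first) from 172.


0b10101100, position 1 = 0

0


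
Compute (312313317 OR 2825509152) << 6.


Step 1: 312313317 | 2825509152 = 3137199589
Step 2: 3137199589 << 6 = 200780773696

200780773696


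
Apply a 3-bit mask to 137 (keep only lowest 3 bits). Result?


137 & 7 = 1

1


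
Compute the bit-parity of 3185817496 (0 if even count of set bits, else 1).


0b10111101111000111011011110011000 has 20 ones => parity 0

0


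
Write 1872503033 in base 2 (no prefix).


1872503033 = 1101111100111000010000011111001 in binary

1101111100111000010000011111001


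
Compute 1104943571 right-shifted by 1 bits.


0b1000001110111000001100111010011 >> 1 = 0b100000111011100000110011101001 = 552471785

552471785


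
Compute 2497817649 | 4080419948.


0b10010100111000011010110000110001 | 0b11110011001101100100010001101100 = 0b11110111111101111110110001111101 = 4160220285

4160220285


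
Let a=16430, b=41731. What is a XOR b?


16430 ^ 41731 = 58157

58157


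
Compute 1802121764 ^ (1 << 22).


1802121764 ^ (1 << 22) = 1802121764 ^ 4194304 = 1797927460

1797927460


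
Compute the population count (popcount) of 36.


0b100100 has 2 set bits

2


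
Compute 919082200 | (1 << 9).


919082200 | (1 << 9) = 919082200 | 512 = 919082712

919082712


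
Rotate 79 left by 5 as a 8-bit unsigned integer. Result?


Rotate 0b1001111 left by 5 (8-bit) = 0b11101001 = 233

233


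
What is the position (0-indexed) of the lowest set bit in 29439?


0b111001011111111. Lowest set bit at position 0

0


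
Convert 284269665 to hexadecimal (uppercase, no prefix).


284269665 = 10F19C61 hex

10F19C61


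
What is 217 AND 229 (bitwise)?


0b11011001 & 0b11100101 = 0b11000001 = 193

193


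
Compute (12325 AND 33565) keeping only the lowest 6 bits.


Step 1: 12325 & 33565 = 5
Step 2: 5 & 63 = 5

5


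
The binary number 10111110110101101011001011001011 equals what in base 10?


10111110110101101011001011001011 in decimal = 3201741515

3201741515


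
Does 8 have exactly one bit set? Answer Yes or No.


0b1000. Only one bit set => Yes

Yes


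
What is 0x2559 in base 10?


2559 hex = 9561 decimal

9561


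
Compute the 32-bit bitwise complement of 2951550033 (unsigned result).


~0b10101111111011010001010001010001 = 0b1010000000100101110101110101110 = 1343417262 (32-bit unsigned)

1343417262


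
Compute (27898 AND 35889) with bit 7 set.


Step 1: 27898 & 35889 = 3120
Step 2: 3120 | (1 << 7) = 3120 | 128 = 3248

3248


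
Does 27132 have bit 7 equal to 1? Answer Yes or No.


0b110100111111100, bit 7 = 1. Yes

Yes


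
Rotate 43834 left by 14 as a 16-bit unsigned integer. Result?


Rotate 0b1010101100111010 left by 14 (16-bit) = 0b1010101011001110 = 43726

43726


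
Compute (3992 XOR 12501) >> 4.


Step 1: 3992 ^ 12501 = 16205
Step 2: 16205 >> 4 = 1012

1012


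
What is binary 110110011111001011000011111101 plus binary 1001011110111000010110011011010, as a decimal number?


110110011111001011000011111101 + 1001011110111000010110011011010 = 10000010010110001101110111010111 = 2186862039

2186862039


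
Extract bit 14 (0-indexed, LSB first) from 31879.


0b111110010000111, position 14 = 1

1


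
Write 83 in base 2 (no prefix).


83 = 1010011 in binary

1010011


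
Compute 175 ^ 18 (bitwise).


0b10101111 ^ 0b10010 = 0b10111101 = 189

189


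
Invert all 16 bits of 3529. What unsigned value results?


3529 ^ 65535 = 62006

62006


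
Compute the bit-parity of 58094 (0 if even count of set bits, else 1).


0b1110001011101110 has 10 ones => parity 0

0


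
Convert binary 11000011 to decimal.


11000011 in decimal = 195

195


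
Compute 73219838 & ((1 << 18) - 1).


73219838 & 262143 = 81662

81662


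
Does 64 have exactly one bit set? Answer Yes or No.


0b1000000. Only one bit set => Yes

Yes


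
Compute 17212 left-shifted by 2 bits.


0b100001100111100 << 2 = 0b10000110011110000 = 68848

68848


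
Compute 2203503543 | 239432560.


0b10000011010101101100101110110111 | 0b1110010001010111001101110000 = 0b10001111010101111111101111110111 = 2404908023

2404908023


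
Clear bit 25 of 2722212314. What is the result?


2722212314 & ~(1 << 25) = 2688657882

2688657882


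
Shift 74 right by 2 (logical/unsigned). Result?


0b1001010 >> 2 = 0b10010 = 18

18


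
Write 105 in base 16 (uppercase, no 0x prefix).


105 = 69 hex

69


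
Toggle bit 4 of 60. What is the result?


60 ^ (1 << 4) = 60 ^ 16 = 44

44


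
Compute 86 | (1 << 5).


86 | (1 << 5) = 86 | 32 = 118

118


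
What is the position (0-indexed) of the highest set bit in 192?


0b11000000. Highest set bit at position 7

7


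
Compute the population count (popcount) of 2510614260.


0b10010101101001001110111011110100 has 18 set bits

18


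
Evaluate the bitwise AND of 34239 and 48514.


0b1000010110111111 & 0b1011110110000010 = 0b1000010110000010 = 34178

34178


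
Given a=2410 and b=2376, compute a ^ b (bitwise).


2410 ^ 2376 = 34

34


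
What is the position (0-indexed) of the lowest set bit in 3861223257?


0b11100110001001011001011101011001. Lowest set bit at position 0

0


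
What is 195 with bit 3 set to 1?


195 | (1 << 3) = 195 | 8 = 203

203


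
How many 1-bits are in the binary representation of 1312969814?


0b1001110010000100101010001010110 has 13 set bits

13


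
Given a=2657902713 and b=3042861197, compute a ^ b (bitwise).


2657902713 ^ 3042861197 = 724697332

724697332
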